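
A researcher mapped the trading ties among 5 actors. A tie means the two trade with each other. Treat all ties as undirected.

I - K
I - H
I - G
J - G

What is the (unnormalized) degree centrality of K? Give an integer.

K is directly tied to I. That is 1 neighbor, so the degree of K is 1.

1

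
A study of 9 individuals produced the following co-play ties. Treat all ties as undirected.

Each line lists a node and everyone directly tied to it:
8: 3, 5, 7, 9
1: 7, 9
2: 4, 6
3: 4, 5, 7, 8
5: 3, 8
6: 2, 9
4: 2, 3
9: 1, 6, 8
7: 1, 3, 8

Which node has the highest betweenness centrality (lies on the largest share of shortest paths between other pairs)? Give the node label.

3

Unnormalized betweenness of each node: 1:1, 2:2, 3:47/6, 4:4, 5:0, 6:3, 7:19/6, 8:37/6, 9:41/6.
3 has the largest value, 47/6, making it the main broker — the node through which the most shortest paths run.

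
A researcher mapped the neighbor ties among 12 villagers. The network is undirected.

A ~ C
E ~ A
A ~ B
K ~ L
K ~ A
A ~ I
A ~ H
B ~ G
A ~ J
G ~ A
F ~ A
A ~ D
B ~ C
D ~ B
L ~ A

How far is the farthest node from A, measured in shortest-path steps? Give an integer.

1

Distances from A: B:1, C:1, D:1, E:1, F:1, G:1, H:1, I:1, J:1, K:1, L:1.
The largest is 1 (to H, G, B, K, C, J, I, L, F, E, and D), so the eccentricity of A is 1.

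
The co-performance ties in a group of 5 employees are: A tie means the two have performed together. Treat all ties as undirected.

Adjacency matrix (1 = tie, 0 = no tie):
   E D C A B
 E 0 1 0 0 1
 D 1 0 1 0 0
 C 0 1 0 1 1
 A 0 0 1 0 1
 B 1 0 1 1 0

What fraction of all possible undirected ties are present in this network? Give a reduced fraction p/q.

There are 6 edges and 5 nodes, so the maximum possible is C(5,2) = 10.
Density = 6/10 = 3/5.

3/5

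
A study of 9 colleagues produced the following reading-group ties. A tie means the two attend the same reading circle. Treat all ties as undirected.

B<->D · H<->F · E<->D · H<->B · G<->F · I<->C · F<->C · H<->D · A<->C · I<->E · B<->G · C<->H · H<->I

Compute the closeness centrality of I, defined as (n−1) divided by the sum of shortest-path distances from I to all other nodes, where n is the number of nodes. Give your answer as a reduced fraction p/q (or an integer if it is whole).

4/7

Distances from I: A:2, B:2, C:1, D:2, E:1, F:2, G:3, H:1. Sum = 14.
n = 9, so closeness = 8/14 = 4/7.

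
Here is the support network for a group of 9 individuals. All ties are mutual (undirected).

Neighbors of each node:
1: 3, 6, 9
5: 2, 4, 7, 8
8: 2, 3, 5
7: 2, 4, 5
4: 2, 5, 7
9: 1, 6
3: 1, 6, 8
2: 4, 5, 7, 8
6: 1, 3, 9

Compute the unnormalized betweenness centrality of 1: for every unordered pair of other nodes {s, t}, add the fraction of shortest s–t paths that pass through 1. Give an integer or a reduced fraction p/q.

3

Pairs whose geodesics pass through 1 — 9–3: 1/2; 9–4: 2/4; 9–8: 1/2; 9–2: 1/2; 9–5: 1/2; 9–7: 2/4.
All other pairs contribute 0.
Summing the contributions gives betweenness(1) = 3.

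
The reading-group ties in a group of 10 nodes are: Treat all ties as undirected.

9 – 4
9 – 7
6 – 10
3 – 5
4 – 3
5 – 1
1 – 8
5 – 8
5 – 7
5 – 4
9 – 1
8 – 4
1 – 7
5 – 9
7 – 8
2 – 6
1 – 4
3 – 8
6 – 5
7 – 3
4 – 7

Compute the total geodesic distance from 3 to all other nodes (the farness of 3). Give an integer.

16

Distances from 3: 1:2, 2:3, 4:1, 5:1, 6:2, 7:1, 8:1, 9:2, 10:3.
Sum = 2 + 3 + 1 + 1 + 2 + 1 + 1 + 2 + 3 = 16.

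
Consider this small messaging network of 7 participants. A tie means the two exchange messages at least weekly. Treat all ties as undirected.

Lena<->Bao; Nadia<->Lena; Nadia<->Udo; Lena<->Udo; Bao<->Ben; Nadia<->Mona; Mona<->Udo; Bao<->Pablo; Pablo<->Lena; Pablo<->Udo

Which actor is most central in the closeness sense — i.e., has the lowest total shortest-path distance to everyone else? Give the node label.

Farness (sum of distances to all others) for each node — Bao:10, Ben:15, Lena:8, Mona:13, Nadia:10, Pablo:9, Udo:9.
The smallest farness is 8, for Lena, so Lena has the highest closeness.

Lena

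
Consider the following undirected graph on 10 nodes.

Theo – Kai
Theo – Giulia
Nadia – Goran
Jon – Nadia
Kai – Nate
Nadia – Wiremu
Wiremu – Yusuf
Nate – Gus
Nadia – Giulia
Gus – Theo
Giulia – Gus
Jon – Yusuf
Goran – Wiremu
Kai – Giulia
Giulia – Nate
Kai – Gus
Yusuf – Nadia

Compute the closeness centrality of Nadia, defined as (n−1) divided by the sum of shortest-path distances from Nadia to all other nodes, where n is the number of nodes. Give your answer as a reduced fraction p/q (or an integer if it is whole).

9/13

Distances from Nadia: Giulia:1, Goran:1, Gus:2, Jon:1, Kai:2, Nate:2, Theo:2, Wiremu:1, Yusuf:1. Sum = 13.
n = 10, so closeness = 9/13.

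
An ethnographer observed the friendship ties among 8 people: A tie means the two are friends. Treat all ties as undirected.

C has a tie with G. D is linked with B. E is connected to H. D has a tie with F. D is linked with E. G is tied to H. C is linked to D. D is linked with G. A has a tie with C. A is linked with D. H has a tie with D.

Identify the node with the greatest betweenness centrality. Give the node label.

Unnormalized betweenness of each node: A:0, B:0, C:1/2, D:31/2, E:0, F:0, G:1/2, H:1/2.
D has the largest value, 31/2, making it the main broker — the node through which the most shortest paths run.

D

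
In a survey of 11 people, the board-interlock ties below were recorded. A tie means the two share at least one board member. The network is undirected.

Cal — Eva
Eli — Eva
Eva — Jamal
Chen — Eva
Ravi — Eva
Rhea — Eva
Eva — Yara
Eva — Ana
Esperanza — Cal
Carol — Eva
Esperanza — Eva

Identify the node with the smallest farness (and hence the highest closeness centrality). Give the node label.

Farness (sum of distances to all others) for each node — Ana:19, Cal:18, Carol:19, Chen:19, Eli:19, Esperanza:18, Eva:10, Jamal:19, Ravi:19, Rhea:19, Yara:19.
The smallest farness is 10, for Eva, so Eva has the highest closeness.

Eva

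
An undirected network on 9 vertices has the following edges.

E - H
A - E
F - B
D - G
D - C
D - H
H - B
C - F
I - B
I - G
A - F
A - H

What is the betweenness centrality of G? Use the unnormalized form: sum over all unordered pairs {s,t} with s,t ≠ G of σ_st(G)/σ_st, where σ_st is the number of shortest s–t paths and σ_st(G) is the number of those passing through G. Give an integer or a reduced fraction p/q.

Pairs whose geodesics pass through G — I–D: 1; I–C: 1/2.
All other pairs contribute 0.
Summing the contributions gives betweenness(G) = 3/2.

3/2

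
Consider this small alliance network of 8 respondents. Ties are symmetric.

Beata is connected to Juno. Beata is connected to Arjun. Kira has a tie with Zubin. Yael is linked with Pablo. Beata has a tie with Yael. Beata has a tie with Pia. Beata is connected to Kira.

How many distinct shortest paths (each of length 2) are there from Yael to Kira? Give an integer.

1

The shortest distance is 2, and the only length-2 path is Yael–Beata–Kira. So there is exactly 1 shortest path.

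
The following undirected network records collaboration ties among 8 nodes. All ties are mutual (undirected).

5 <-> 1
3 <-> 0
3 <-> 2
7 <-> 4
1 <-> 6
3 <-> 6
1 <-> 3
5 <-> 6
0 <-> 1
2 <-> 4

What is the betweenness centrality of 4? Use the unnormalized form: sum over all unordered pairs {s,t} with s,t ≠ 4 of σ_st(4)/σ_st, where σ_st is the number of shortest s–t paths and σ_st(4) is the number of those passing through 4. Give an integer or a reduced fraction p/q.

6

Pairs whose geodesics pass through 4 — 7–2: 1; 7–3: 1; 7–0: 1; 7–6: 1; 7–1: 1; 7–5: 2/2.
All other pairs contribute 0.
Summing the contributions gives betweenness(4) = 6.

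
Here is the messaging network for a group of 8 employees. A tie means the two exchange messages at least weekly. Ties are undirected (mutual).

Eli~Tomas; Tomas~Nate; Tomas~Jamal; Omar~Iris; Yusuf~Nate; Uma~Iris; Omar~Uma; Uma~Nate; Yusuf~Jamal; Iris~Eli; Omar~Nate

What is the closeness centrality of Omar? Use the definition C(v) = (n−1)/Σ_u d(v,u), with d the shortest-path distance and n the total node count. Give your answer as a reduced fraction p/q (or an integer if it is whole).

Distances from Omar: Eli:2, Iris:1, Jamal:3, Nate:1, Tomas:2, Uma:1, Yusuf:2. Sum = 12.
n = 8, so closeness = 7/12.

7/12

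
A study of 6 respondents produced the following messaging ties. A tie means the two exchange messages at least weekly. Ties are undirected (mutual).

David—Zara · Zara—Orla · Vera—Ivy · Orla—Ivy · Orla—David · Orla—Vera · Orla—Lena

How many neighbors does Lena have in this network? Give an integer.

Lena is directly tied to Orla. That is 1 neighbor, so the degree of Lena is 1.

1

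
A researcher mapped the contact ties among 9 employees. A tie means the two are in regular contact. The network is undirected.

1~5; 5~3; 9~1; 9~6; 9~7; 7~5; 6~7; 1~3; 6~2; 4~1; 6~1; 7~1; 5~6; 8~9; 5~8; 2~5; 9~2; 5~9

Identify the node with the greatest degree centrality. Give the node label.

5

Degrees — 1:6, 2:3, 3:2, 4:1, 5:7, 6:5, 7:4, 8:2, 9:6.
The maximum is 7, attained only by 5.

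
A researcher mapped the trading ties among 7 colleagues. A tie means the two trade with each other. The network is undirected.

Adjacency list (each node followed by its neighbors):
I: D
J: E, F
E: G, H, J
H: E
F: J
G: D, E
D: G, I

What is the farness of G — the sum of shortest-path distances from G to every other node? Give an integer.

11

Distances from G: D:1, E:1, F:3, H:2, I:2, J:2.
Sum = 1 + 1 + 3 + 2 + 2 + 2 = 11.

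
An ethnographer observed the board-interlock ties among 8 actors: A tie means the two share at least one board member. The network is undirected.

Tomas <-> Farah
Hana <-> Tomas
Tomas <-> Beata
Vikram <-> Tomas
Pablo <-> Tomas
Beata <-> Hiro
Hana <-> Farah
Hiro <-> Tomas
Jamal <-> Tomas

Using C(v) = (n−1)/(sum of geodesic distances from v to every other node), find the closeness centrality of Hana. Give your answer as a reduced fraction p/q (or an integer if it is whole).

Distances from Hana: Beata:2, Farah:1, Hiro:2, Jamal:2, Pablo:2, Tomas:1, Vikram:2. Sum = 12.
n = 8, so closeness = 7/12.

7/12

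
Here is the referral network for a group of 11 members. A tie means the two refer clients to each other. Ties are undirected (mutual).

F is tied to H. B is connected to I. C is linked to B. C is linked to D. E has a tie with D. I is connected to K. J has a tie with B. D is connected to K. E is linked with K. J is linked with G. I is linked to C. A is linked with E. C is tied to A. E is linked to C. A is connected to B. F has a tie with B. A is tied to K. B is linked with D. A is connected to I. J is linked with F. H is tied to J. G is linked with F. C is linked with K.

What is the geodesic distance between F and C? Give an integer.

One shortest route is F – B – C, which uses 2 edges, and F and C are not directly tied, so nothing shorter exists. So d(F,C) = 2.

2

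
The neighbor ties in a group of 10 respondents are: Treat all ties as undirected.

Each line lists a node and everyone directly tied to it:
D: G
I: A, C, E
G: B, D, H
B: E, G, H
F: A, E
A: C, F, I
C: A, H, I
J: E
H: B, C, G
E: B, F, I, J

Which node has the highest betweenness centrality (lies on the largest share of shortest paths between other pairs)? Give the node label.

E

Unnormalized betweenness of each node: A:2, B:19/2, C:35/6, D:0, E:44/3, F:4/3, G:8, H:19/3, I:10/3, J:0.
E has the largest value, 44/3, making it the main broker — the node through which the most shortest paths run.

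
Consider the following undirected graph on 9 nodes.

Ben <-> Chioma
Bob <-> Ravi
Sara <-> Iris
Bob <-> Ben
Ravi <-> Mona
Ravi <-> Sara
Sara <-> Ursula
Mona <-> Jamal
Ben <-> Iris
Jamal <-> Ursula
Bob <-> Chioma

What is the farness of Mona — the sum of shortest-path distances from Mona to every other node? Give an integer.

Distances from Mona: Ben:3, Bob:2, Chioma:3, Iris:3, Jamal:1, Ravi:1, Sara:2, Ursula:2.
Sum = 3 + 2 + 3 + 3 + 1 + 1 + 2 + 2 = 17.

17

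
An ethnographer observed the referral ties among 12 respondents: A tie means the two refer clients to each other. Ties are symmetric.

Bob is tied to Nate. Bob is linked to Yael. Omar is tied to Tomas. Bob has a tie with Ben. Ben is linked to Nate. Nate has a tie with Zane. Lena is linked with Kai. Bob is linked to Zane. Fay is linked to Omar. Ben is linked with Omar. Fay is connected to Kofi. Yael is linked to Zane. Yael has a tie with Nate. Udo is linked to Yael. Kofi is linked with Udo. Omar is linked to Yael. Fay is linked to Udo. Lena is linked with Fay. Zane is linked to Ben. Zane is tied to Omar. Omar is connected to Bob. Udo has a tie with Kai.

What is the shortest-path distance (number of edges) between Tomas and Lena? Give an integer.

One shortest route is Tomas – Omar – Fay – Lena, which uses 3 edges, and at distance 2 from Tomas we only reach {Ben, Bob, Fay, Yael, Zane}, which does not include Lena. So d(Tomas,Lena) = 3.

3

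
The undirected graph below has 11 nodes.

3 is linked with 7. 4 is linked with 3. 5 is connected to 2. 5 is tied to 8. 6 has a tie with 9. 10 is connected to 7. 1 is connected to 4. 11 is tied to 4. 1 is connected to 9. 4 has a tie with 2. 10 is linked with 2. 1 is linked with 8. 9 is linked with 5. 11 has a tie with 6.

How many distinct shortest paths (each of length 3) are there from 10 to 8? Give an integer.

The shortest distance is 3, and the only length-3 path is 10–2–5–8. So there is exactly 1 shortest path.

1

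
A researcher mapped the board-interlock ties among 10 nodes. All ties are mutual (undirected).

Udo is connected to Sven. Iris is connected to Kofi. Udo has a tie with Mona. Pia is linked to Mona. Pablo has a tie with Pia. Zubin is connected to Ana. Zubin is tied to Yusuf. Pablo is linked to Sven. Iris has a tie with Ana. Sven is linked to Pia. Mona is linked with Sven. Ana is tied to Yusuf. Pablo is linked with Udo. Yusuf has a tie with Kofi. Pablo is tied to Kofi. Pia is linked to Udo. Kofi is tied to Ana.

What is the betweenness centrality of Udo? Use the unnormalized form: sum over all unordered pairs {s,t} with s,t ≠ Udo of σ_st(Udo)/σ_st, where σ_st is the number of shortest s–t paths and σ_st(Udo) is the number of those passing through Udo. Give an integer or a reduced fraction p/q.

2

Pairs whose geodesics pass through Udo — Iris–Mona: 1/3; Yusuf–Mona: 1/3; Zubin–Mona: 2/6; Kofi–Mona: 1/3; Ana–Mona: 1/3; Mona–Pablo: 1/3.
All other pairs contribute 0.
Summing the contributions gives betweenness(Udo) = 2.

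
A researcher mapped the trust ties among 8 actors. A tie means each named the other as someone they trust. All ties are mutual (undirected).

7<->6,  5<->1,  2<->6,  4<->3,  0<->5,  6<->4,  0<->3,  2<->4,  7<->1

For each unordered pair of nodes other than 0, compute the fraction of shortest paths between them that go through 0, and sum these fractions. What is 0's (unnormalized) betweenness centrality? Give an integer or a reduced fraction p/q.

Pairs whose geodesics pass through 0 — 1–3: 1; 5–3: 1; 5–4: 1; 5–2: 1/2.
All other pairs contribute 0.
Summing the contributions gives betweenness(0) = 7/2.

7/2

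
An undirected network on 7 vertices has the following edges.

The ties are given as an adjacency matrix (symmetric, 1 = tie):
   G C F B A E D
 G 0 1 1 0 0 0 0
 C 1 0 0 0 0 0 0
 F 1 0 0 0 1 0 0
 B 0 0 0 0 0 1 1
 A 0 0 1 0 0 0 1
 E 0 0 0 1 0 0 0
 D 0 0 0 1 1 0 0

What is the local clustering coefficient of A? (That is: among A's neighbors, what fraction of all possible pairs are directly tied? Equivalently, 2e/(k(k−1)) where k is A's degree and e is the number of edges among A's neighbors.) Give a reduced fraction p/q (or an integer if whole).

0

A's neighbors: D and F (k = 2).
Possible neighbor pairs: C(2,2) = 1. Edges among them: none → e = 0.
Clustering(A) = 0/1.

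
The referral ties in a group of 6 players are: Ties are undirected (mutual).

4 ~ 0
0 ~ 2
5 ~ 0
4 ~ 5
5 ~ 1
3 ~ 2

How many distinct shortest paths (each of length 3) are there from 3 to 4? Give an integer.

1

The shortest distance is 3, and the only length-3 path is 3–2–0–4. So there is exactly 1 shortest path.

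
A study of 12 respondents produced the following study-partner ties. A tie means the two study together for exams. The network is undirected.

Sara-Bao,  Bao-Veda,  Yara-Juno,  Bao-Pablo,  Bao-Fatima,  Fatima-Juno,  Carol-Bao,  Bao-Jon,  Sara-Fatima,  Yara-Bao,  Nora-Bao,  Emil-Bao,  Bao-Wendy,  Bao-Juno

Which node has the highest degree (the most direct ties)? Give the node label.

Bao

Degrees — Bao:11, Carol:1, Emil:1, Fatima:3, Jon:1, Juno:3, Nora:1, Pablo:1, Sara:2, Veda:1, Wendy:1, Yara:2.
The maximum is 11, attained only by Bao.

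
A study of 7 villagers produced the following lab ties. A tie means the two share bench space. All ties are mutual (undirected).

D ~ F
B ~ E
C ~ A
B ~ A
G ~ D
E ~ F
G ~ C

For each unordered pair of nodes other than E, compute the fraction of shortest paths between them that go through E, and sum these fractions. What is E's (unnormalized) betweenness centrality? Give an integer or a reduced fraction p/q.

3

Pairs whose geodesics pass through E — A–F: 1; B–F: 1; B–D: 1.
All other pairs contribute 0.
Summing the contributions gives betweenness(E) = 3.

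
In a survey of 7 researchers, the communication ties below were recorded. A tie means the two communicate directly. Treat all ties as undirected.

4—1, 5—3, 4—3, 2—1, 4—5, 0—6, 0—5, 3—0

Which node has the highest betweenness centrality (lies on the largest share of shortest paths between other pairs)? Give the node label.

4

Unnormalized betweenness of each node: 0:5, 1:5, 2:0, 3:3, 4:8, 5:3, 6:0.
4 has the largest value, 8, making it the main broker — the node through which the most shortest paths run.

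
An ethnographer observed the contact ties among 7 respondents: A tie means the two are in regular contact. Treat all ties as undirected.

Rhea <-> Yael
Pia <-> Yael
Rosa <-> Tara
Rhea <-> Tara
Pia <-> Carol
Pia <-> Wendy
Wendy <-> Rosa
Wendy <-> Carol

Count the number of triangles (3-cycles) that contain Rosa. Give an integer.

0

Rosa's neighbors are Tara and Wendy, but none of them are tied to each other, so no triangle contains Rosa.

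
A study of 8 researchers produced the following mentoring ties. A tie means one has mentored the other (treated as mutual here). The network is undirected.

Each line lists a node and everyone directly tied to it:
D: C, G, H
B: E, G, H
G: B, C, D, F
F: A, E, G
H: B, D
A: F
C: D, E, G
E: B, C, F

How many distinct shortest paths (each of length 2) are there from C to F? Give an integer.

The shortest distance is 2. The length-2 paths are: C–G–F; C–E–F.
That gives 2 distinct shortest paths.

2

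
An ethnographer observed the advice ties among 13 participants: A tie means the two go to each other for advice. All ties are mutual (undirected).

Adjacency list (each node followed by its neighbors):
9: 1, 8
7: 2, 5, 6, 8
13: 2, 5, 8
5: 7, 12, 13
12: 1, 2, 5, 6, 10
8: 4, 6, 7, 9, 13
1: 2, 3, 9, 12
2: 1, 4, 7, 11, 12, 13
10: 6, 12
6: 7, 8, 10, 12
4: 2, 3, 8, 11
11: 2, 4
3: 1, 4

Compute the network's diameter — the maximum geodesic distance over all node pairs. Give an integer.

Eccentricity of each node (its greatest distance to any other): 1:2, 2:2, 3:3, 4:3, 5:3, 6:3, 7:3, 8:2, 9:3, 10:3, 11:3, 12:2, 13:3.
The maximum eccentricity is 3, realized for instance by the pair 13–10 via 13 – 2 – 12 – 10. So the diameter is 3.

3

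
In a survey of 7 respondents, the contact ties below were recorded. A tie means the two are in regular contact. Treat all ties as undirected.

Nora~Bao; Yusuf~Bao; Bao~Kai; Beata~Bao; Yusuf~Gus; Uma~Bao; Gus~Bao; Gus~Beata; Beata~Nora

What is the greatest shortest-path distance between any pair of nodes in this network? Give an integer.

Eccentricity of each node (its greatest distance to any other): Bao:1, Beata:2, Gus:2, Kai:2, Nora:2, Uma:2, Yusuf:2.
The maximum eccentricity is 2, realized for instance by the pair Beata–Uma via Beata – Bao – Uma. So the diameter is 2.

2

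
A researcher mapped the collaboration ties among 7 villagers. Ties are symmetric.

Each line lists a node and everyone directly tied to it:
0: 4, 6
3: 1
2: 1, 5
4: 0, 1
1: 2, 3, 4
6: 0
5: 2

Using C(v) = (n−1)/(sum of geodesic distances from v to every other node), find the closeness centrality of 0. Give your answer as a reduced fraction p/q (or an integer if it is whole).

3/7

Distances from 0: 1:2, 2:3, 3:3, 4:1, 5:4, 6:1. Sum = 14.
n = 7, so closeness = 6/14 = 3/7.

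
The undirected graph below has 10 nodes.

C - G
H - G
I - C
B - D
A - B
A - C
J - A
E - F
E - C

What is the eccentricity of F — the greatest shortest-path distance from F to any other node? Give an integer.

Distances from F: A:3, B:4, C:2, D:5, E:1, G:3, H:4, I:3, J:4.
The largest is 5 (to D), so the eccentricity of F is 5.

5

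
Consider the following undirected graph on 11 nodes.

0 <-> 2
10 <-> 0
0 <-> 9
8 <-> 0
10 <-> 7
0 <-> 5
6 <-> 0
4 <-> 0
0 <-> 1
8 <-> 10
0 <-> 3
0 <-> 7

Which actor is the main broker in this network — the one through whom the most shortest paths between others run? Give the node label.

Unnormalized betweenness of each node: 0:85/2, 1:0, 2:0, 3:0, 4:0, 5:0, 6:0, 7:0, 8:0, 9:0, 10:1/2.
0 has the largest value, 85/2, making it the main broker — the node through which the most shortest paths run.

0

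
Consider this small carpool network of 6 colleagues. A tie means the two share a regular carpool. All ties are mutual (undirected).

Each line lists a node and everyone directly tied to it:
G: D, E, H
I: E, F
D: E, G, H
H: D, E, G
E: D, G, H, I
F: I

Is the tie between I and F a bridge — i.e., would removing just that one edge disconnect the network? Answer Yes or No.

Without the I–F edge there is no alternate route between I and F, so the network disconnects. It is a bridge.

Yes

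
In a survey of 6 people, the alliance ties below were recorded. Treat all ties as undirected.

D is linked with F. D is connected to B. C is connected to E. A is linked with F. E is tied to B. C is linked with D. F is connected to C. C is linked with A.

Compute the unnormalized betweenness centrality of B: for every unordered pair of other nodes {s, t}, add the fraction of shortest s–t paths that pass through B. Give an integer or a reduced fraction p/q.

1/2

Pairs whose geodesics pass through B — D–E: 1/2.
All other pairs contribute 0.
Summing the contributions gives betweenness(B) = 1/2.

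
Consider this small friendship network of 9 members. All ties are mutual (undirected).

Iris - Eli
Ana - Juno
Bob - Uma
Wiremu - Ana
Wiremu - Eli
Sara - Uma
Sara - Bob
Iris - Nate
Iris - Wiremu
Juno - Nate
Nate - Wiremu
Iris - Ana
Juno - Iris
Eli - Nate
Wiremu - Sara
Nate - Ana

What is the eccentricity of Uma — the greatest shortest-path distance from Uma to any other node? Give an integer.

Distances from Uma: Ana:3, Bob:1, Eli:3, Iris:3, Juno:4, Nate:3, Sara:1, Wiremu:2.
The largest is 4 (to Juno), so the eccentricity of Uma is 4.

4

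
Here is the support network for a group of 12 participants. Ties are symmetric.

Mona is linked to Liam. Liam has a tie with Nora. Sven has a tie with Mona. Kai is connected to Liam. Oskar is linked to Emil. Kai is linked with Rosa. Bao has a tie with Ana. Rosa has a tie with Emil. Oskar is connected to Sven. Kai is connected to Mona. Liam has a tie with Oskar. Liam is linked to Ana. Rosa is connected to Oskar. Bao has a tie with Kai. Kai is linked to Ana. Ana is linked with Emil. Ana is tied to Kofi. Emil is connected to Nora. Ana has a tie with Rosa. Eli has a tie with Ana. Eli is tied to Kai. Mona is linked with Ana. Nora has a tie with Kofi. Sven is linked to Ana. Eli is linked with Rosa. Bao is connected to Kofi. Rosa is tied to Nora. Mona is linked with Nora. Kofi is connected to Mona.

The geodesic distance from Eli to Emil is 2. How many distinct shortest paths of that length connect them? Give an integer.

2

The shortest distance is 2. The length-2 paths are: Eli–Ana–Emil; Eli–Rosa–Emil.
That gives 2 distinct shortest paths.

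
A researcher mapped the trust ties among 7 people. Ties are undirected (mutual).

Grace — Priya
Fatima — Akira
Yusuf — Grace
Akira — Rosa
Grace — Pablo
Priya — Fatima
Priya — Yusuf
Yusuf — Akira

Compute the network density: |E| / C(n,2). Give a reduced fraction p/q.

8/21

There are 8 edges and 7 nodes, so the maximum possible is C(7,2) = 21.
Density = 8/21.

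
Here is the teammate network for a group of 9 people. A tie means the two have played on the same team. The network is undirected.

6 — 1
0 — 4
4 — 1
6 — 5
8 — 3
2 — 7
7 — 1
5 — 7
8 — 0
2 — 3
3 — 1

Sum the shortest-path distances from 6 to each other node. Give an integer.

Distances from 6: 0:3, 1:1, 2:3, 3:2, 4:2, 5:1, 7:2, 8:3.
Sum = 3 + 1 + 3 + 2 + 2 + 1 + 2 + 3 = 17.

17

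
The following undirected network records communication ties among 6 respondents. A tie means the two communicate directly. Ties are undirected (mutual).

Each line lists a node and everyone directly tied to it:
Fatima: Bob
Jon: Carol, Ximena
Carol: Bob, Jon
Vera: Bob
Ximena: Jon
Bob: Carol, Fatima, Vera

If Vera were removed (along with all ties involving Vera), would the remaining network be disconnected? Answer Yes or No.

Even without Vera, every remaining node can still reach every other (the residual graph is connected), so Vera is not a cut vertex.

No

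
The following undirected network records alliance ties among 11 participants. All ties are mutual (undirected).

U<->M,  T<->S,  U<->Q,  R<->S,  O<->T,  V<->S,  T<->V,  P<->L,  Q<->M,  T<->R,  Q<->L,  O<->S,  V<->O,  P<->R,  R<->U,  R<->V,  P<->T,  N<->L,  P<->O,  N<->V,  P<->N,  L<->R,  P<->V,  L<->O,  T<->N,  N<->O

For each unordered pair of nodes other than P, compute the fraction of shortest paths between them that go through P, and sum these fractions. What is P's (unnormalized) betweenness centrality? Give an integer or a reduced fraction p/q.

103/60

Pairs whose geodesics pass through P — N–R: 1/4; N–U: 1/5; V–L: 1/4; V–Q: 1/5; R–O: 1/5; O–U: 1/6; L–T: 1/4; T–Q: 1/5.
All other pairs contribute 0.
Summing the contributions gives betweenness(P) = 103/60.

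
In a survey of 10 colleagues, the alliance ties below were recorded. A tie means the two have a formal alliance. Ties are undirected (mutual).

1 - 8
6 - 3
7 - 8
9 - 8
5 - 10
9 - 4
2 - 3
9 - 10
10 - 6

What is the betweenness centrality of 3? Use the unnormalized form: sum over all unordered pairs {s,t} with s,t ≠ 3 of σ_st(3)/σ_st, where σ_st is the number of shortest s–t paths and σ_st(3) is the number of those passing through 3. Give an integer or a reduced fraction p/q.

Pairs whose geodesics pass through 3 — 8–2: 1; 2–10: 1; 2–7: 1; 2–1: 1; 2–4: 1; 2–5: 1; 2–6: 1; 2–9: 1.
All other pairs contribute 0.
Summing the contributions gives betweenness(3) = 8.

8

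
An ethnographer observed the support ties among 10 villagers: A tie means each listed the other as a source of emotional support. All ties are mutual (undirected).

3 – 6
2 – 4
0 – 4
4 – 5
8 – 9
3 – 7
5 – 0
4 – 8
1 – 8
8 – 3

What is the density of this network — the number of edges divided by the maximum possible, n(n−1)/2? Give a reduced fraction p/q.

There are 10 edges and 10 nodes, so the maximum possible is C(10,2) = 45.
Density = 10/45 = 2/9.

2/9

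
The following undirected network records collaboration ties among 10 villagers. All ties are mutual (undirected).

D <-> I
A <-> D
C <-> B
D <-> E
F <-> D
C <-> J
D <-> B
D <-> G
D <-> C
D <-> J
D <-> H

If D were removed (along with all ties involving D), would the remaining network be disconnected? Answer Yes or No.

Removing D leaves {A} with no path to {B, C, and J}, so the network splits into 7 components. D is a cut vertex.

Yes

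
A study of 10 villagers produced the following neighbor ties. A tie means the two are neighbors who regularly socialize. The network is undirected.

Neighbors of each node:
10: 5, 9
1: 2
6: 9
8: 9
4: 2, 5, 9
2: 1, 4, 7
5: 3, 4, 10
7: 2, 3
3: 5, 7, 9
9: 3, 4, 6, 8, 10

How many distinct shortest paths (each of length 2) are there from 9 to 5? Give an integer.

The shortest distance is 2. The length-2 paths are: 9–4–5; 9–3–5; 9–10–5.
That gives 3 distinct shortest paths.

3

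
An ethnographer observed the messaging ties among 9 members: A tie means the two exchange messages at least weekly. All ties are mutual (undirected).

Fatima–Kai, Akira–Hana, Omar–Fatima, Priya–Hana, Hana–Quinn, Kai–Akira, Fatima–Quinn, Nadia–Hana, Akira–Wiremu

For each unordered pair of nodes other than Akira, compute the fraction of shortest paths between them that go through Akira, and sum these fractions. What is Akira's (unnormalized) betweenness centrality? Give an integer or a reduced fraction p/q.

Pairs whose geodesics pass through Akira — Fatima–Wiremu: 1; Wiremu–Nadia: 1; Wiremu–Hana: 1; Wiremu–Quinn: 1; Wiremu–Omar: 1; Wiremu–Kai: 1; Wiremu–Priya: 1; Nadia–Kai: 1; Hana–Kai: 1; Kai–Priya: 1.
All other pairs contribute 0.
Summing the contributions gives betweenness(Akira) = 10.

10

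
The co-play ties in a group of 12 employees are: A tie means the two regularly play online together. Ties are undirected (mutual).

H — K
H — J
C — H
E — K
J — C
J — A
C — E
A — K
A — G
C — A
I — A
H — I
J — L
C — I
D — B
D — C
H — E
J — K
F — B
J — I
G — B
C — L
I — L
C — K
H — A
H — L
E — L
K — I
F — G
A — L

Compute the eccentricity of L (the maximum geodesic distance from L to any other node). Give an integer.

Distances from L: A:1, B:3, C:1, D:2, E:1, F:3, G:2, H:1, I:1, J:1, K:2.
The largest is 3 (to F and B), so the eccentricity of L is 3.

3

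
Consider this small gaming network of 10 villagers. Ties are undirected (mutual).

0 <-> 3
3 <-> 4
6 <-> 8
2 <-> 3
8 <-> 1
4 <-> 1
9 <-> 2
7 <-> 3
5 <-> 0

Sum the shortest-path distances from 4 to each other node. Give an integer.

19

Distances from 4: 0:2, 1:1, 2:2, 3:1, 5:3, 6:3, 7:2, 8:2, 9:3.
Sum = 2 + 1 + 2 + 1 + 3 + 3 + 2 + 2 + 3 = 19.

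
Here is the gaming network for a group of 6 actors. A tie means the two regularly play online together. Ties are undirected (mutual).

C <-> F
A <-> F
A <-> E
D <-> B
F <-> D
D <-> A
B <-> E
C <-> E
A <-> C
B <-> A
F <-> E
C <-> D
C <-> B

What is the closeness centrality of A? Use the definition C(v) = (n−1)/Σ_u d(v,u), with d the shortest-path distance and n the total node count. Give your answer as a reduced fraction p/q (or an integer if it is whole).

1

Distances from A: B:1, C:1, D:1, E:1, F:1. Sum = 5.
n = 6, so closeness = 5/5 = 1.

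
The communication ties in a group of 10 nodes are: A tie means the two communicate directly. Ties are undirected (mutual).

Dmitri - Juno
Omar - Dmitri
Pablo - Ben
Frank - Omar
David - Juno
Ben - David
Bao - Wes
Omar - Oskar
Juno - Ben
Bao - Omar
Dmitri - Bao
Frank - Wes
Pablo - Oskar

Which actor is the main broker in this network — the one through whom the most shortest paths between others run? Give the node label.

Omar

Unnormalized betweenness of each node: Bao:11/2, Ben:4, David:0, Dmitri:23/2, Frank:3/2, Juno:19/2, Omar:25/2, Oskar:11/2, Pablo:7/2, Wes:1/2.
Omar has the largest value, 25/2, making it the main broker — the node through which the most shortest paths run.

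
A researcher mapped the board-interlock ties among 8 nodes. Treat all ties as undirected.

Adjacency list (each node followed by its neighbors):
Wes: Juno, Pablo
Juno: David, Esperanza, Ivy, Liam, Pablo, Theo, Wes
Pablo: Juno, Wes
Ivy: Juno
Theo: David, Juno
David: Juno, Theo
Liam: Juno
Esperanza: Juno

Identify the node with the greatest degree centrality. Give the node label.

Degrees — David:2, Esperanza:1, Ivy:1, Juno:7, Liam:1, Pablo:2, Theo:2, Wes:2.
The maximum is 7, attained only by Juno.

Juno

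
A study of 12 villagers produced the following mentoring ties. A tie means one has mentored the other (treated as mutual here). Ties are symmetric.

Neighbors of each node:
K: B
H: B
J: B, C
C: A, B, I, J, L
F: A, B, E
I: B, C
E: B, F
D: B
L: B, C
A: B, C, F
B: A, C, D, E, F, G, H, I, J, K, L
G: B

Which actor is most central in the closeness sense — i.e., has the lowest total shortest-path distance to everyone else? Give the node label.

B

Farness (sum of distances to all others) for each node — A:19, B:11, C:17, D:21, E:20, F:19, G:21, H:21, I:20, J:20, K:21, L:20.
The smallest farness is 11, for B, so B has the highest closeness.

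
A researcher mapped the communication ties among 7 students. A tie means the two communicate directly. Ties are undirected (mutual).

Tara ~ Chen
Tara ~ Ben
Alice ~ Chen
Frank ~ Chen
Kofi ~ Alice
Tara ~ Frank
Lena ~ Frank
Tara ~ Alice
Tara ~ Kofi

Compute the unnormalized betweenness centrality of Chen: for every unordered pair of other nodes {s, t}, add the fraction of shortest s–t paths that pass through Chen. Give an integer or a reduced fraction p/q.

Pairs whose geodesics pass through Chen — Frank–Alice: 1/2; Alice–Lena: 1/2.
All other pairs contribute 0.
Summing the contributions gives betweenness(Chen) = 1.

1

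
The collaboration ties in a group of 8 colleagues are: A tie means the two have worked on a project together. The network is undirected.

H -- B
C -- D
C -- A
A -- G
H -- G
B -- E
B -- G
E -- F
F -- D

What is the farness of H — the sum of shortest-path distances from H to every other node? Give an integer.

16

Distances from H: A:2, B:1, C:3, D:4, E:2, F:3, G:1.
Sum = 2 + 1 + 3 + 4 + 2 + 3 + 1 = 16.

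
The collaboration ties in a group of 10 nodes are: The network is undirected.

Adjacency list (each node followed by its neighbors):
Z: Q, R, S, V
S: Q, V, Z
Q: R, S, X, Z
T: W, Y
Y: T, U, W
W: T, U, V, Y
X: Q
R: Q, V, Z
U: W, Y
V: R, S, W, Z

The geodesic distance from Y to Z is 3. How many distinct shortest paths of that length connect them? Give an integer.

1

The shortest distance is 3, and the only length-3 path is Y–W–V–Z. So there is exactly 1 shortest path.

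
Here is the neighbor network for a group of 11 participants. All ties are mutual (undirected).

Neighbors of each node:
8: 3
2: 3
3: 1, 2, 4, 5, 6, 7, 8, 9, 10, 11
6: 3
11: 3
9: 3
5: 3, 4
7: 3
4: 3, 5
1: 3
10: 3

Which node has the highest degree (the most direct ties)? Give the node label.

3

Degrees — 1:1, 2:1, 3:10, 4:2, 5:2, 6:1, 7:1, 8:1, 9:1, 10:1, 11:1.
The maximum is 10, attained only by 3.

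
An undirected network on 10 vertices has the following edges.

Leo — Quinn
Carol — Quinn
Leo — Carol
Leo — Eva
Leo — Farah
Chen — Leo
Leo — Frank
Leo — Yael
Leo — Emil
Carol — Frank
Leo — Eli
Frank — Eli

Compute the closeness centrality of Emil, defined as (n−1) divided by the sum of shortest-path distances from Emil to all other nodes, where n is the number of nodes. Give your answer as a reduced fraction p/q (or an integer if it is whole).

Distances from Emil: Carol:2, Chen:2, Eli:2, Eva:2, Farah:2, Frank:2, Leo:1, Quinn:2, Yael:2. Sum = 17.
n = 10, so closeness = 9/17.

9/17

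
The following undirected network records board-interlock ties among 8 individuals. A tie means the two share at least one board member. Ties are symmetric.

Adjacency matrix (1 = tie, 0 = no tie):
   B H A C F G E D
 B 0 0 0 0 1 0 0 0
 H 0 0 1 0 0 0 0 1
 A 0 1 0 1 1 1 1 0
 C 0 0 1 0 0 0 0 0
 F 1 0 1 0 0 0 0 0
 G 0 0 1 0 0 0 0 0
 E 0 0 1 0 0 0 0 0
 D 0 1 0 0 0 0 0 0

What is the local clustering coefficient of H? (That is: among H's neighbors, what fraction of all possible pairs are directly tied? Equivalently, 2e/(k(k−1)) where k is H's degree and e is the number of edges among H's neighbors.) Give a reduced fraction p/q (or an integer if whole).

0

H's neighbors: A and D (k = 2).
Possible neighbor pairs: C(2,2) = 1. Edges among them: none → e = 0.
Clustering(H) = 0/1.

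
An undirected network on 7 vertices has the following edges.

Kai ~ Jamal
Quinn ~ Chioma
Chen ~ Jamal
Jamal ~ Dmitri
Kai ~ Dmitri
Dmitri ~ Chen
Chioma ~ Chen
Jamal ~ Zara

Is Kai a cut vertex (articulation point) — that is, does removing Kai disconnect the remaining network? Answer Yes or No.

No

Even without Kai, every remaining node can still reach every other (the residual graph is connected), so Kai is not a cut vertex.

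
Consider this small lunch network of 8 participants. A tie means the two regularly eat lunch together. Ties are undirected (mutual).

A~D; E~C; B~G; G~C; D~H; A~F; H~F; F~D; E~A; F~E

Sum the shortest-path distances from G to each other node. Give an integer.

Distances from G: A:3, B:1, C:1, D:4, E:2, F:3, H:4.
Sum = 3 + 1 + 1 + 4 + 2 + 3 + 4 = 18.

18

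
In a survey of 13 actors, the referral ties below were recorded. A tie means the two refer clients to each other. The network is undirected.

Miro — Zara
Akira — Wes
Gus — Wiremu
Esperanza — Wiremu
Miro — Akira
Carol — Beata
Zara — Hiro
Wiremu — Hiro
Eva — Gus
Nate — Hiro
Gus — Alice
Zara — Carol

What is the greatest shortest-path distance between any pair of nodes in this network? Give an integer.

Eccentricity of each node (its greatest distance to any other): Akira:6, Alice:7, Beata:6, Carol:5, Esperanza:6, Eva:7, Gus:6, Hiro:4, Miro:5, Nate:5, Wes:7, Wiremu:5, Zara:4.
The maximum eccentricity is 7, realized for instance by the pair Wes–Alice via Wes – Akira – Miro – Zara – Hiro – Wiremu – Gus – Alice. So the diameter is 7.

7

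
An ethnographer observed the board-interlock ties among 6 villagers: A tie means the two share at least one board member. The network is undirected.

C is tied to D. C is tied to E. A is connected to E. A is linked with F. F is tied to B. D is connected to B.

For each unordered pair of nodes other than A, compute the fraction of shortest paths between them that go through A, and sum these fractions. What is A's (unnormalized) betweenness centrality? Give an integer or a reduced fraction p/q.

Pairs whose geodesics pass through A — F–E: 1; F–C: 1/2; E–B: 1/2.
All other pairs contribute 0.
Summing the contributions gives betweenness(A) = 2.

2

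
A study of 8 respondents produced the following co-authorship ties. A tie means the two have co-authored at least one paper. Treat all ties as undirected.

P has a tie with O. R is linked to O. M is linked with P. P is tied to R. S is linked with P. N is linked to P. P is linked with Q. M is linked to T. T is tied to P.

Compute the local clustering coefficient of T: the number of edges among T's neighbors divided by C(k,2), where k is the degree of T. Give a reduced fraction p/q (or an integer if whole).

T's neighbors: M and P (k = 2).
Possible neighbor pairs: C(2,2) = 1. Edges among them: M–P → e = 1.
Clustering(T) = 1/1.

1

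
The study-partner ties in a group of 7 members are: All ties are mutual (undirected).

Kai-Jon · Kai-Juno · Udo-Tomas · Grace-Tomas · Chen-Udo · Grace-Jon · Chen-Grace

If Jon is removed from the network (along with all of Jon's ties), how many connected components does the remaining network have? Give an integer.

Without Jon, the remaining ties split the others into: {Chen, Grace, Tomas, Udo}; {Juno, Kai}.
That's 2 separate components.

2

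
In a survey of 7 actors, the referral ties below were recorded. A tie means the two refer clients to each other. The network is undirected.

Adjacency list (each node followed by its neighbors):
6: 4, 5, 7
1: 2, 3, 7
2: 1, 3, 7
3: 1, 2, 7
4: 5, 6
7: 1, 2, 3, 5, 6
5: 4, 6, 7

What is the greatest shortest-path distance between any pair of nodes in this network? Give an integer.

Eccentricity of each node (its greatest distance to any other): 1:3, 2:3, 3:3, 4:3, 5:2, 6:2, 7:2.
The maximum eccentricity is 3, realized for instance by the pair 4–2 via 4 – 5 – 7 – 2. So the diameter is 3.

3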